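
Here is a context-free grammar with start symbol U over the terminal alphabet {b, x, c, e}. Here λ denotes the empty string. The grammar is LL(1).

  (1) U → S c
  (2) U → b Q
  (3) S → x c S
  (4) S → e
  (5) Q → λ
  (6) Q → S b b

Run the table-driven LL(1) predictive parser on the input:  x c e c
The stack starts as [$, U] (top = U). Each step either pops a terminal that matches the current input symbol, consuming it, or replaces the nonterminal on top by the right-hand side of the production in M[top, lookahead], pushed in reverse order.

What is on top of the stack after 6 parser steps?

step 1: stack=$ U  input=x c e c $  — expand U → S c
step 2: stack=$ c S  input=x c e c $  — expand S → x c S
step 3: stack=$ c S c x  input=x c e c $  — match x
step 4: stack=$ c S c  input=c e c $  — match c
step 5: stack=$ c S  input=e c $  — expand S → e
step 6: stack=$ c e  input=e c $  — match e
Stack after step 6: $ c (top = c).

c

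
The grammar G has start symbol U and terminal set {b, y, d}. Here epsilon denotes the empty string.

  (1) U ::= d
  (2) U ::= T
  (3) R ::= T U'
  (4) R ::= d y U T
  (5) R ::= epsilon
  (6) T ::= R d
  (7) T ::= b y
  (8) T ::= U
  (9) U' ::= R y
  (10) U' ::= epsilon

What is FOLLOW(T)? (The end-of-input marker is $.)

FIRST(U) = {b, d}  (via T)
FIRST(R) = {epsilon, b, d}  (via T U')
FIRST(T) = {b, d}  (via R d, U)
FIRST(U') = {epsilon, b, d, y}  (via R y)
FOLLOW(U) includes $ since U is the start symbol.
FOLLOW(R): in T::=R d, R is followed by d with FIRST {d}; in U'::=R y, R is followed by y with FIRST {y}. Thus FOLLOW(R) = {d, y}.
FOLLOW(U'): in R::=T U', the suffix after U' is empty, so FOLLOW(U') ⊇ FOLLOW(R) = {d, y}. Thus FOLLOW(U') = {d, y}.
FOLLOW(U): in R::=d y U T, U is followed by T with FIRST {b, d}; in T::=U, the suffix after U is empty, so FOLLOW(U) ⊇ FOLLOW(T) = {$, b, d, y}. Thus FOLLOW(U) = {$, b, d, y}.
FOLLOW(T): in U::=T, the suffix after T is empty, so FOLLOW(T) ⊇ FOLLOW(U) = {$, b, d, y}; in R::=T U', T is followed by U' with FIRST {epsilon, b, d, y}; in R::=T U', the suffix after T is nullable, so FOLLOW(T) ⊇ FOLLOW(R) = {d, y}; in R::=d y U T, the suffix after T is empty, so FOLLOW(T) ⊇ FOLLOW(R) = {d, y}. Thus FOLLOW(T) = {$, b, d, y}.

{$, b, d, y}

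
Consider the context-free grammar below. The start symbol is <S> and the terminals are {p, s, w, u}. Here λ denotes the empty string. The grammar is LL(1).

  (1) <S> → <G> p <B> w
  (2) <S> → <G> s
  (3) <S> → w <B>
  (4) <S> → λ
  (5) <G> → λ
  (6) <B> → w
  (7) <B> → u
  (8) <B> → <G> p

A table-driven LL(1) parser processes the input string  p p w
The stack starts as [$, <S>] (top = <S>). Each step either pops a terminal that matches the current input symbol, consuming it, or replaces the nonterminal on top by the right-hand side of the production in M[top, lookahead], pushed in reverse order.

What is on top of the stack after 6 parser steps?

w

step 1: stack=$ <S>  input=p p w $  — expand <S> → <G> p <B> w
step 2: stack=$ w <B> p <G>  input=p p w $  — expand <G> → λ
step 3: stack=$ w <B> p  input=p p w $  — match p
step 4: stack=$ w <B>  input=p w $  — expand <B> → <G> p
step 5: stack=$ w p <G>  input=p w $  — expand <G> → λ
step 6: stack=$ w p  input=p w $  — match p
Stack after step 6: $ w (top = w).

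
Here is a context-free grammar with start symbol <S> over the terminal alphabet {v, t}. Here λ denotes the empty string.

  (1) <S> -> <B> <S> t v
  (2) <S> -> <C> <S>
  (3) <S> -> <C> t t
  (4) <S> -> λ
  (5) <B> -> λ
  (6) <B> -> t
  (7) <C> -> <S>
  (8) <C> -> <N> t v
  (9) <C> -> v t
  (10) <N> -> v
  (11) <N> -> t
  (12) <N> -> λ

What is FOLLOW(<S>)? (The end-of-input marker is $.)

{$, t, v}

FIRST(<B>) = {λ, t}
FIRST(<N>) = {λ, t, v}
FIRST(<S>) = {λ, t, v}  (via <B> <S> t v, <C> <S>, <C> t t)
FIRST(<C>) = {λ, t, v}  (via <S>, <N> t v)
FOLLOW(<S>) includes $ since <S> is the start symbol.
FOLLOW(<B>): in <S>-><B> <S> t v, <B> is followed by <S> t v with FIRST {t, v}. Thus FOLLOW(<B>) = {t, v}.
FOLLOW(<N>): in <C>-><N> t v, <N> is followed by t v with FIRST {t}. Thus FOLLOW(<N>) = {t}.
FOLLOW(<S>): in <S>-><B> <S> t v, <S> is followed by t v with FIRST {t}; in <S>-><C> <S>, the suffix after <S> is empty (adds nothing new); in <C>-><S>, the suffix after <S> is empty, so FOLLOW(<S>) ⊇ FOLLOW(<C>) = {$, t, v}. Thus FOLLOW(<S>) = {$, t, v}.
FOLLOW(<C>): in <S>-><C> <S>, <C> is followed by <S> with FIRST {λ, t, v}; in <S>-><C> <S>, the suffix after <C> is nullable, so FOLLOW(<C>) ⊇ FOLLOW(<S>) = {$, t, v}; in <S>-><C> t t, <C> is followed by t t with FIRST {t}. Thus FOLLOW(<C>) = {$, t, v}.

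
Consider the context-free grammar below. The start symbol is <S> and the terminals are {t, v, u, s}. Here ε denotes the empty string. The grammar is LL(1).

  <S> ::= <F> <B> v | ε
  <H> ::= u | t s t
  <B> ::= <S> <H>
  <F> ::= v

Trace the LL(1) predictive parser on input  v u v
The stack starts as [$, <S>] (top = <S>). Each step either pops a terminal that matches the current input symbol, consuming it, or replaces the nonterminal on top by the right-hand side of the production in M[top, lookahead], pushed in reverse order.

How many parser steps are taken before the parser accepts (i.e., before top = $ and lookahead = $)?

8

step 1: stack=$ <S>  input=v u v $  — expand <S> ::= <F> <B> v
step 2: stack=$ v <B> <F>  input=v u v $  — expand <F> ::= v
step 3: stack=$ v <B> v  input=v u v $  — match v
step 4: stack=$ v <B>  input=u v $  — expand <B> ::= <S> <H>
step 5: stack=$ v <H> <S>  input=u v $  — expand <S> ::= ε
step 6: stack=$ v <H>  input=u v $  — expand <H> ::= u
step 7: stack=$ v u  input=u v $  — match u
step 8: stack=$ v  input=v $  — match v
Accept reached after 8 steps.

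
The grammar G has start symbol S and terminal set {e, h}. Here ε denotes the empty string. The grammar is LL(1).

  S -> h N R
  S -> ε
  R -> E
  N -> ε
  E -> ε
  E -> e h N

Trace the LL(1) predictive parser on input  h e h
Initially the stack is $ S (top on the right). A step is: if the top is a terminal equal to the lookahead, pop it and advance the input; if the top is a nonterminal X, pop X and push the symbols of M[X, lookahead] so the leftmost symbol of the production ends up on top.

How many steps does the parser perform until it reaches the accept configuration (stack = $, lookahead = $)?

     Stack    Input    Action
  1  $ S      h e h $  expand S -> h N R
  2  $ R N h  h e h $  match h
  3  $ R N    e h $    expand N -> ε
  4  $ R      e h $    expand R -> E
  5  $ E      e h $    expand E -> e h N
  6  $ N h e  e h $    match e
  7  $ N h    h $      match h
  8  $ N      $        expand N -> ε
Accept reached after 8 steps.

8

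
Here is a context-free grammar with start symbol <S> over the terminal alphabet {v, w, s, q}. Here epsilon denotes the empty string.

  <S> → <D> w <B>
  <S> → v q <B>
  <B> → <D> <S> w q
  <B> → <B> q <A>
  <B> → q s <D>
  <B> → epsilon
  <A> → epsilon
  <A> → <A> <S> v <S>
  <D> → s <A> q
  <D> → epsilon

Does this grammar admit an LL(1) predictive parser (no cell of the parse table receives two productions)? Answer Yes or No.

FIRST(<S>) = {s, v, w}
FIRST(<B>) = {epsilon, q, s, v, w}
FIRST(<A>) = {epsilon, s, v, w}
FIRST(<D>) = {epsilon, s}
FOLLOW(<S>) = {$, q, s, v, w}
FOLLOW(<B>) = {$, q, s, v, w}
FOLLOW(<A>) = {$, q, s, v, w}
FOLLOW(<D>) = {$, q, s, v, w}
Cell M[<A>, s] receives both <A> → epsilon and <A> → <A> <S> v <S> — the grammar is not LL(1).

No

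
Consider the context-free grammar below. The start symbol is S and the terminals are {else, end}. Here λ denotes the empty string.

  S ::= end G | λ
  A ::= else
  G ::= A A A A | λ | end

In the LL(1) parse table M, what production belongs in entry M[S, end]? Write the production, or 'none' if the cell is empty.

S ::= end G

FIRST(S): from S::=end G we get {end}; from S::=λ we get {λ}. So FIRST(S) = {λ, end}.
FIRST(A): from A::=else we get {else}. So FIRST(A) = {else}.
FIRST(G): from G::=A A A A we get {else}; from G::=λ we get {λ}; from G::=end we get {end}. So FIRST(G) = {λ, else, end}.
FOLLOW(S) includes $ since S is the start symbol.
FOLLOW(S): S appears on no right-hand side. Thus FOLLOW(S) = {$}.
For S ::= end G: FIRST(end G) = {end}, so it goes in M[S, t] for t ∈ {end}.
For S ::= λ: FIRST(λ) = {λ}, so it goes in M[S, t] for t ∈ {}; since λ ∈ FIRST, also for every t ∈ FOLLOW(S) = {$}.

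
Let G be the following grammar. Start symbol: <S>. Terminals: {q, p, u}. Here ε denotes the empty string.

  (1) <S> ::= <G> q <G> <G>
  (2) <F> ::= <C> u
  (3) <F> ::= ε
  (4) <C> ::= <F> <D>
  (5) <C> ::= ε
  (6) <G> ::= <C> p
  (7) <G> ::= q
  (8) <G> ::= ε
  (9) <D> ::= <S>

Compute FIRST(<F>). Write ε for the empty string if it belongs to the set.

{ε, p, q, u}

FIRST(<S>): from <S>::=<G> q <G> <G> we get {p, q, u}. So FIRST(<S>) = {p, q, u}.
FIRST(<D>): from <D>::=<S> we get {p, q, u}. So FIRST(<D>) = {p, q, u}.
FIRST(<F>): from <F>::=<C> u we get {p, q, u}; from <F>::=ε we get {ε}. So FIRST(<F>) = {ε, p, q, u}.
FIRST(<C>): from <C>::=<F> <D> we get {p, q, u}; from <C>::=ε we get {ε}. So FIRST(<C>) = {ε, p, q, u}.
FIRST(<G>): from <G>::=<C> p we get {p, q, u}; from <G>::=q we get {q}; from <G>::=ε we get {ε}. So FIRST(<G>) = {ε, p, q, u}.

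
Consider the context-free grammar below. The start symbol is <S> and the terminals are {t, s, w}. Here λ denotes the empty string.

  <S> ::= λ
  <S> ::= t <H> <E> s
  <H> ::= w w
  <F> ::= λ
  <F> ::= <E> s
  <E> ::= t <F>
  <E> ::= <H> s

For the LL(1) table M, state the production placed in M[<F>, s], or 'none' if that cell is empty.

<F> ::= λ

FIRST(<S>): from <S>::=λ we get {λ}; from <S>::=t <H> <E> s we get {t}. So FIRST(<S>) = {λ, t}.
FIRST(<H>): from <H>::=w w we get {w}. So FIRST(<H>) = {w}.
FIRST(<E>): from <E>::=t <F> we get {t}; from <E>::=<H> s we get {w}. So FIRST(<E>) = {t, w}.
FIRST(<F>): from <F>::=λ we get {λ}; from <F>::=<E> s we get {t, w}. So FIRST(<F>) = {λ, t, w}.
FOLLOW(<S>) includes $ since <S> is the start symbol.
FOLLOW(<E>): in <S>::=t <H> <E> s, <E> is followed by s with FIRST {s}; in <F>::=<E> s, <E> is followed by s with FIRST {s}. Thus FOLLOW(<E>) = {s}.
FOLLOW(<F>): in <E>::=t <F>, the suffix after <F> is empty, so FOLLOW(<F>) ⊇ FOLLOW(<E>) = {s}. Thus FOLLOW(<F>) = {s}.
For <F> ::= λ: FIRST(λ) = {λ}, so it goes in M[<F>, t] for t ∈ {}; since λ ∈ FIRST, also for every t ∈ FOLLOW(<F>) = {s}.
For <F> ::= <E> s: FIRST(<E> s) = {t, w}, so it goes in M[<F>, t] for t ∈ {t, w}.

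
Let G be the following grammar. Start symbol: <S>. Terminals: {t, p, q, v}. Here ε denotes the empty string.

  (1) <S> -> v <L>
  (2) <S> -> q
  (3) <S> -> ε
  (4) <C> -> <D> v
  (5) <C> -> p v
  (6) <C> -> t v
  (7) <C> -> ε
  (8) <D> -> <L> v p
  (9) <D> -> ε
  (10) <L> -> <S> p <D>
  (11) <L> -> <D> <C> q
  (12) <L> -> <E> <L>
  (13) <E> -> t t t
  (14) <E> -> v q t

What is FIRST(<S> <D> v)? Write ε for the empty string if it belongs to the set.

{p, q, t, v}

FIRST(<S>) = {ε, q, v}
FIRST(<E>) = {t, v}
FIRST(<C>) = {ε, p, q, t, v}  (via <D> v)
FIRST(<D>) = {ε, p, q, t, v}  (via <L> v p)
FIRST(<L>) = {p, q, t, v}  (via <S> p <D>, <D> <C> q, <E> <L>)
FIRST(<S> <D> v): take FIRST of each symbol in turn, carrying on past any symbol whose FIRST contains ε; result {p, q, t, v}.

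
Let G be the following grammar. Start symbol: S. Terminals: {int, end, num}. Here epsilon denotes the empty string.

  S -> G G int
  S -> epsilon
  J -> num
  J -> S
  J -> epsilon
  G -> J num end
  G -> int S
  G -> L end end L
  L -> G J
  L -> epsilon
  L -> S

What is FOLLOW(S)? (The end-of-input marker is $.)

{$, end, int, num}

FIRST(S) = {epsilon, end, int, num}  (via G G int)
FIRST(J) = {epsilon, end, int, num}  (via S)
FIRST(G) = {end, int, num}  (via J num end, L end end L)
FIRST(L) = {epsilon, end, int, num}  (via G J, S)
FOLLOW(S) includes $ since S is the start symbol.
FOLLOW(S): in J->S, the suffix after S is empty, so FOLLOW(S) ⊇ FOLLOW(J) = {end, int, num}; in G->int S, the suffix after S is empty, so FOLLOW(S) ⊇ FOLLOW(G) = {end, int, num}; in L->S, the suffix after S is empty, so FOLLOW(S) ⊇ FOLLOW(L) = {end, int, num}. Thus FOLLOW(S) = {$, end, int, num}.
FOLLOW(J): in G->J num end, J is followed by num end with FIRST {num}; in L->G J, the suffix after J is empty, so FOLLOW(J) ⊇ FOLLOW(L) = {end, int, num}. Thus FOLLOW(J) = {end, int, num}.
FOLLOW(G): in S->G G int (occurrence 1), G is followed by G int with FIRST {end, int, num}; in S->G G int (occurrence 2), G is followed by int with FIRST {int}; in L->G J, G is followed by J with FIRST {epsilon, end, int, num}; in L->G J, the suffix after G is nullable, so FOLLOW(G) ⊇ FOLLOW(L) = {end, int, num}. Thus FOLLOW(G) = {end, int, num}.
FOLLOW(L): in G->L end end L (occurrence 1), L is followed by end end L with FIRST {end}; in G->L end end L (occurrence 2), the suffix after L is empty, so FOLLOW(L) ⊇ FOLLOW(G) = {end, int, num}. Thus FOLLOW(L) = {end, int, num}.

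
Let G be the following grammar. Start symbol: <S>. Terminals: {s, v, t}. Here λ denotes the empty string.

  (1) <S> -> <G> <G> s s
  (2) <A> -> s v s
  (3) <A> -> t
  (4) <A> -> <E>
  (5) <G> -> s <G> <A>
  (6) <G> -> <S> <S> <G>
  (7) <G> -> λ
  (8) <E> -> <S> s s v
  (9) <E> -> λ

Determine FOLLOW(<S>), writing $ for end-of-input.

FIRST(<S>) = {s}  (via <G> <G> s s)
FIRST(<G>) = {λ, s}  (via <S> <S> <G>)
FIRST(<E>) = {λ, s}  (via <S> s s v)
FIRST(<A>) = {λ, s, t}  (via <E>)
FOLLOW(<S>) includes $ since <S> is the start symbol.
FOLLOW(<G>): in <S>-><G> <G> s s (occurrence 1), <G> is followed by <G> s s with FIRST {s}; in <S>-><G> <G> s s (occurrence 2), <G> is followed by s s with FIRST {s}; in <G>->s <G> <A>, <G> is followed by <A> with FIRST {λ, s, t}; in <G>->s <G> <A>, the suffix after <G> is nullable (adds nothing new); in <G>-><S> <S> <G>, the suffix after <G> is empty (adds nothing new). Thus FOLLOW(<G>) = {s, t}.
FOLLOW(<S>): in <G>-><S> <S> <G> (occurrence 1), <S> is followed by <S> <G> with FIRST {s}; in <G>-><S> <S> <G> (occurrence 2), <S> is followed by <G> with FIRST {λ, s}; in <G>-><S> <S> <G> (occurrence 2), the suffix after <S> is nullable, so FOLLOW(<S>) ⊇ FOLLOW(<G>) = {s, t}; in <E>-><S> s s v, <S> is followed by s s v with FIRST {s}. Thus FOLLOW(<S>) = {$, s, t}.
FOLLOW(<A>): in <G>->s <G> <A>, the suffix after <A> is empty, so FOLLOW(<A>) ⊇ FOLLOW(<G>) = {s, t}. Thus FOLLOW(<A>) = {s, t}.
FOLLOW(<E>): in <A>-><E>, the suffix after <E> is empty, so FOLLOW(<E>) ⊇ FOLLOW(<A>) = {s, t}. Thus FOLLOW(<E>) = {s, t}.

{$, s, t}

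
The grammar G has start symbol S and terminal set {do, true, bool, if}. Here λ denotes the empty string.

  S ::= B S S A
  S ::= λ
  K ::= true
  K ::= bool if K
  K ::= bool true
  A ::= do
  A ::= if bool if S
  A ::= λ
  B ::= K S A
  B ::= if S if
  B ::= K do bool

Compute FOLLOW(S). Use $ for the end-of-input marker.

{$, bool, do, if, true}

FIRST(K) = {bool, true}
FIRST(A) = {λ, do, if}
FIRST(B) = {bool, if, true}  (via K S A, K do bool)
FIRST(S) = {λ, bool, if, true}  (via B S S A)
FOLLOW(S) includes $ since S is the start symbol.
FOLLOW(S): in S::=B S S A (occurrence 1), S is followed by S A with FIRST {λ, bool, do, if, true}; in S::=B S S A (occurrence 1), the suffix after S is nullable (adds nothing new); in S::=B S S A (occurrence 2), S is followed by A with FIRST {λ, do, if}; in S::=B S S A (occurrence 2), the suffix after S is nullable (adds nothing new); in A::=if bool if S, the suffix after S is empty, so FOLLOW(S) ⊇ FOLLOW(A) = {$, bool, do, if, true}; in B::=K S A, S is followed by A with FIRST {λ, do, if}; in B::=K S A, the suffix after S is nullable, so FOLLOW(S) ⊇ FOLLOW(B) = {$, bool, do, if, true}; in B::=if S if, S is followed by if with FIRST {if}. Thus FOLLOW(S) = {$, bool, do, if, true}.
FOLLOW(B): in S::=B S S A, B is followed by S S A with FIRST {λ, bool, do, if, true}; in S::=B S S A, the suffix after B is nullable, so FOLLOW(B) ⊇ FOLLOW(S) = {$, bool, do, if, true}. Thus FOLLOW(B) = {$, bool, do, if, true}.
FOLLOW(K): in K::=bool if K, the suffix after K is empty (adds nothing new); in B::=K S A, K is followed by S A with FIRST {λ, bool, do, if, true}; in B::=K S A, the suffix after K is nullable, so FOLLOW(K) ⊇ FOLLOW(B) = {$, bool, do, if, true}; in B::=K do bool, K is followed by do bool with FIRST {do}. Thus FOLLOW(K) = {$, bool, do, if, true}.
FOLLOW(A): in S::=B S S A, the suffix after A is empty, so FOLLOW(A) ⊇ FOLLOW(S) = {$, bool, do, if, true}; in B::=K S A, the suffix after A is empty, so FOLLOW(A) ⊇ FOLLOW(B) = {$, bool, do, if, true}. Thus FOLLOW(A) = {$, bool, do, if, true}.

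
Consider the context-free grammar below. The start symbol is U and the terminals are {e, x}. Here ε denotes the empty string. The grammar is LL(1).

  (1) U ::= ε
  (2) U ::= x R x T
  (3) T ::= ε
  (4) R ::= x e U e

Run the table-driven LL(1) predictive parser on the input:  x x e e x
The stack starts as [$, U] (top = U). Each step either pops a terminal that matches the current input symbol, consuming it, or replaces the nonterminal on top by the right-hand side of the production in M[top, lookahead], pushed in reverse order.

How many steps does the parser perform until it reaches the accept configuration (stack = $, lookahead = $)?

step 1: stack=$ U  input=x x e e x $  — expand U ::= x R x T
step 2: stack=$ T x R x  input=x x e e x $  — match x
step 3: stack=$ T x R  input=x e e x $  — expand R ::= x e U e
step 4: stack=$ T x e U e x  input=x e e x $  — match x
step 5: stack=$ T x e U e  input=e e x $  — match e
step 6: stack=$ T x e U  input=e x $  — expand U ::= ε
step 7: stack=$ T x e  input=e x $  — match e
step 8: stack=$ T x  input=x $  — match x
step 9: stack=$ T  input=$  — expand T ::= ε
Accept reached after 9 steps.

9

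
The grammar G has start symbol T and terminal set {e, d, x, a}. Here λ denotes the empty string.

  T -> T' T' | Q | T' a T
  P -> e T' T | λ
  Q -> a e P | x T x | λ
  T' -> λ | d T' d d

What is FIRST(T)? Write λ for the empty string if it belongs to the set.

FIRST(P) = {λ, e}
FIRST(Q) = {λ, a, x}
FIRST(T') = {λ, d}
FIRST(T) = {λ, a, d, x}  (via T' T', Q, T' a T)

{λ, a, d, x}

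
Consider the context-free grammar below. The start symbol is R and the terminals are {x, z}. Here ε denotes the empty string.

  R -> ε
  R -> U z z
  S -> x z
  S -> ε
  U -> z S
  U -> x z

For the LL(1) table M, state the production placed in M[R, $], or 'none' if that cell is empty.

FIRST(S) = {ε, x}
FIRST(U) = {x, z}
FIRST(R) = {ε, x, z}  (via U z z)
FOLLOW(R) includes $ since R is the start symbol.
FOLLOW(R): R appears on no right-hand side. Thus FOLLOW(R) = {$}.
For R -> ε: FIRST(ε) = {ε}, so it goes in M[R, t] for t ∈ {}; since ε ∈ FIRST, also for every t ∈ FOLLOW(R) = {$}.
For R -> U z z: FIRST(U z z) = {x, z}, so it goes in M[R, t] for t ∈ {x, z}.

R -> ε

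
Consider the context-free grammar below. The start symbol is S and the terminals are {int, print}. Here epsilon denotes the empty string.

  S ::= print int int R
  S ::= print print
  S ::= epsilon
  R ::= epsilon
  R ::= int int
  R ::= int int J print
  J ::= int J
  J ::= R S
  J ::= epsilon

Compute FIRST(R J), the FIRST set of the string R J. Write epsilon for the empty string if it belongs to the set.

{epsilon, int, print}

FIRST(S) = {epsilon, print}
FIRST(R) = {epsilon, int}
FIRST(J) = {epsilon, int, print}  (via R S)
FIRST(R J): take FIRST of each symbol in turn, carrying on past any symbol whose FIRST contains epsilon; result {epsilon, int, print}.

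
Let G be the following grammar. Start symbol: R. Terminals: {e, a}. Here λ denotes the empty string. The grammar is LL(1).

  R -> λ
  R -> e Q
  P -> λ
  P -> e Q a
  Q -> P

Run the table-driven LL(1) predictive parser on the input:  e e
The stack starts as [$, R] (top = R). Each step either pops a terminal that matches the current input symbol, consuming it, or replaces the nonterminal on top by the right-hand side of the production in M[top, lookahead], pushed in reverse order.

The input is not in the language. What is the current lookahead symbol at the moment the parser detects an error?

$

step 1: stack=$ R  input=e e $  — expand R -> e Q
step 2: stack=$ Q e  input=e e $  — match e
step 3: stack=$ Q  input=e $  — expand Q -> P
step 4: stack=$ P  input=e $  — expand P -> e Q a
step 5: stack=$ a Q e  input=e $  — match e
step 6: stack=$ a Q  input=$  — expand Q -> P
step 7: stack=$ a P  input=$  — expand P -> λ
step 8: stack=$ a  input=$  — error: top is terminal a but lookahead is $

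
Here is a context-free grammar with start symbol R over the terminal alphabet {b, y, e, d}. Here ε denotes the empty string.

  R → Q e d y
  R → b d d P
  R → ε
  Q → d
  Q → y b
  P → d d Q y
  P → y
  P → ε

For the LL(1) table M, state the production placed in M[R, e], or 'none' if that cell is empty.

none

FIRST(Q) = {d, y}
FIRST(P) = {ε, d, y}
FIRST(R) = {ε, b, d, y}  (via Q e d y)
FOLLOW(R) includes $ since R is the start symbol.
FOLLOW(R): R appears on no right-hand side. Thus FOLLOW(R) = {$}.
For R → Q e d y: FIRST(Q e d y) = {d, y}, so it goes in M[R, t] for t ∈ {d, y}.
For R → b d d P: FIRST(b d d P) = {b}, so it goes in M[R, t] for t ∈ {b}.
For R → ε: FIRST(ε) = {ε}, so it goes in M[R, t] for t ∈ {}; since ε ∈ FIRST, also for every t ∈ FOLLOW(R) = {$}.
None of these place a production in M[R, e].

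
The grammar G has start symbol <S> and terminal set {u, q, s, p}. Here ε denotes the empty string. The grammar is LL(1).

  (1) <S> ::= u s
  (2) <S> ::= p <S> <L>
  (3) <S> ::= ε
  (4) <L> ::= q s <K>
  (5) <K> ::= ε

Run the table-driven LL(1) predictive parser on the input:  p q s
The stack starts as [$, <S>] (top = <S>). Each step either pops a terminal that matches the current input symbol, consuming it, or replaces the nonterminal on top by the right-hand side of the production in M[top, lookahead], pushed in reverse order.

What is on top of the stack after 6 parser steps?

<K>

     Stack        Input    Action
  1  $ <S>        p q s $  expand <S> ::= p <S> <L>
  2  $ <L> <S> p  p q s $  match p
  3  $ <L> <S>    q s $    expand <S> ::= ε
  4  $ <L>        q s $    expand <L> ::= q s <K>
  5  $ <K> s q    q s $    match q
  6  $ <K> s      s $      match s
Stack after step 6: $ <K> (top = <K>).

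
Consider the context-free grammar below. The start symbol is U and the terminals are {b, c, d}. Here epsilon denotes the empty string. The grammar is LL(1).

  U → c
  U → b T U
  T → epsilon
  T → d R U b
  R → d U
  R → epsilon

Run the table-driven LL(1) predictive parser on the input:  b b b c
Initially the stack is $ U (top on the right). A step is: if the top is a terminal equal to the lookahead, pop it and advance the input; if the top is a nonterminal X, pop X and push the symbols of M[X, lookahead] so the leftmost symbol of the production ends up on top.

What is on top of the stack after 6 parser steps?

U

step 1: stack=$ U  input=b b b c $  — expand U → b T U
step 2: stack=$ U T b  input=b b b c $  — match b
step 3: stack=$ U T  input=b b c $  — expand T → epsilon
step 4: stack=$ U  input=b b c $  — expand U → b T U
step 5: stack=$ U T b  input=b b c $  — match b
step 6: stack=$ U T  input=b c $  — expand T → epsilon
Stack after step 6: $ U (top = U).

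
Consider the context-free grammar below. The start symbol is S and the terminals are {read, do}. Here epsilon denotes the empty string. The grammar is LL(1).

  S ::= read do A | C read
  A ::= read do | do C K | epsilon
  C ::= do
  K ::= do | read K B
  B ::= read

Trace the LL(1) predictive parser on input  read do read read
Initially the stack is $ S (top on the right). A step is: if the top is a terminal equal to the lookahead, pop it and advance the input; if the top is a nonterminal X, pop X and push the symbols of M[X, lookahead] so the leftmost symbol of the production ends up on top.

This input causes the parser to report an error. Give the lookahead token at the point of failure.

read

step 1: stack=$ S  input=read do read read $  — expand S ::= read do A
step 2: stack=$ A do read  input=read do read read $  — match read
step 3: stack=$ A do  input=do read read $  — match do
step 4: stack=$ A  input=read read $  — expand A ::= read do
step 5: stack=$ do read  input=read read $  — match read
step 6: stack=$ do  input=read $  — error: top is terminal do but lookahead is read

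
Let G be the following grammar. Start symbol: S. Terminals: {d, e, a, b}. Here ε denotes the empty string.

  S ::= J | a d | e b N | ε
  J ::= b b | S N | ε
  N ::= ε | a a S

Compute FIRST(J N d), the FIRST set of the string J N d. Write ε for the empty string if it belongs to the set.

FIRST(N) = {ε, a}
FIRST(S) = {ε, a, b, e}  (via J)
FIRST(J) = {ε, a, b, e}  (via S N)
FIRST(J N d): take FIRST of each symbol in turn, carrying on past any symbol whose FIRST contains ε; result {a, b, d, e}.

{a, b, d, e}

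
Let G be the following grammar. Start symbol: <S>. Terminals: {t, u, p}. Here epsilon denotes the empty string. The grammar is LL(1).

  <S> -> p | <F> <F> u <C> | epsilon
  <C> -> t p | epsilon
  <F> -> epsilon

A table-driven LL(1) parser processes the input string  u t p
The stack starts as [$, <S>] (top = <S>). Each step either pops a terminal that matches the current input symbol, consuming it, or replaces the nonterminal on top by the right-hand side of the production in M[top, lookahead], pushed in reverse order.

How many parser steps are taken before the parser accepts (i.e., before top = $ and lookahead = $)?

step 1: stack=$ <S>  input=u t p $  — expand <S> -> <F> <F> u <C>
step 2: stack=$ <C> u <F> <F>  input=u t p $  — expand <F> -> epsilon
step 3: stack=$ <C> u <F>  input=u t p $  — expand <F> -> epsilon
step 4: stack=$ <C> u  input=u t p $  — match u
step 5: stack=$ <C>  input=t p $  — expand <C> -> t p
step 6: stack=$ p t  input=t p $  — match t
step 7: stack=$ p  input=p $  — match p
Accept reached after 7 steps.

7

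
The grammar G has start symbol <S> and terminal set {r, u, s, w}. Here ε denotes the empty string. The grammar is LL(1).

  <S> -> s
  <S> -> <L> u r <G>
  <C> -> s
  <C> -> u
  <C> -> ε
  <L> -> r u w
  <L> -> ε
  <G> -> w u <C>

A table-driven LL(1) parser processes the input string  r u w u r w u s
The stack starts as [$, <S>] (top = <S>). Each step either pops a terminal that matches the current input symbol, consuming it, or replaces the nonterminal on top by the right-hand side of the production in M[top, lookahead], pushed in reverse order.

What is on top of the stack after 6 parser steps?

r

     Stack            Input              Action
  1  $ <S>            r u w u r w u s $  expand <S> -> <L> u r <G>
  2  $ <G> r u <L>    r u w u r w u s $  expand <L> -> r u w
  3  $ <G> r u w u r  r u w u r w u s $  match r
  4  $ <G> r u w u    u w u r w u s $    match u
  5  $ <G> r u w      w u r w u s $      match w
  6  $ <G> r u        u r w u s $        match u
Stack after step 6: $ <G> r (top = r).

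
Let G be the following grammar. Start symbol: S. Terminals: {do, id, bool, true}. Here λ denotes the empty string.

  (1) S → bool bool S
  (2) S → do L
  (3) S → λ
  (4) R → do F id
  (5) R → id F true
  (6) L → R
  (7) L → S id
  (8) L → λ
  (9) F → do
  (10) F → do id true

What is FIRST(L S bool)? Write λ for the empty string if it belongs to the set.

{bool, do, id}

FIRST(S): from S→bool bool S we get {bool}; from S→do L we get {do}; from S→λ we get {λ}. So FIRST(S) = {λ, bool, do}.
FIRST(R): from R→do F id we get {do}; from R→id F true we get {id}. So FIRST(R) = {do, id}.
FIRST(F): from F→do we get {do}; from F→do id true we get {do}. So FIRST(F) = {do}.
FIRST(L): from L→R we get {do, id}; from L→S id we get {bool, do, id}; from L→λ we get {λ}. So FIRST(L) = {λ, bool, do, id}.
FIRST(L S bool): take FIRST of each symbol in turn, carrying on past any symbol whose FIRST contains λ; result {bool, do, id}.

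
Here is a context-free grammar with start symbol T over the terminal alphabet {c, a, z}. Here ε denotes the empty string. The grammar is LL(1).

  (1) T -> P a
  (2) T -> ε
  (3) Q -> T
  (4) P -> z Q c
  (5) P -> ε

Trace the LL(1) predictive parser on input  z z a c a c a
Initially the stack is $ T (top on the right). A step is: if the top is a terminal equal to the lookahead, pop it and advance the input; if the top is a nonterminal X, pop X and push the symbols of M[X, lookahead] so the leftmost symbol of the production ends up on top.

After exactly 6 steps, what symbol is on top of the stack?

z

     Stack      Input            Action
  1  $ T        z z a c a c a $  expand T -> P a
  2  $ a P      z z a c a c a $  expand P -> z Q c
  3  $ a c Q z  z z a c a c a $  match z
  4  $ a c Q    z a c a c a $    expand Q -> T
  5  $ a c T    z a c a c a $    expand T -> P a
  6  $ a c a P  z a c a c a $    expand P -> z Q c
Stack after step 6: $ a c a c Q z (top = z).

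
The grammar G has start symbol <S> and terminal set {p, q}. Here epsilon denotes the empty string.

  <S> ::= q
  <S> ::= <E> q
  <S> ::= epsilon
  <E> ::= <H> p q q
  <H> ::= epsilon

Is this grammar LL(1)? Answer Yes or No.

FIRST(<S>) = {epsilon, p, q}
FIRST(<E>) = {p}
FIRST(<H>) = {epsilon}
FOLLOW(<S>) = {$}
FOLLOW(<E>) = {q}
FOLLOW(<H>) = {p}
Each cell of M receives at most one production.

Yes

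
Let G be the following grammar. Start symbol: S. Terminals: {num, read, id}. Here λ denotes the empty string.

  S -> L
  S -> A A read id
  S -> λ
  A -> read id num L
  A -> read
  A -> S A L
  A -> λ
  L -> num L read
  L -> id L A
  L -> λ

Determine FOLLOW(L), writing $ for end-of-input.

FIRST(L) = {λ, id, num}
FIRST(S) = {λ, id, num, read}  (via L, A A read id)
FIRST(A) = {λ, id, num, read}  (via S A L)
FOLLOW(S) includes $ since S is the start symbol.
FOLLOW(S): in A->S A L, S is followed by A L with FIRST {λ, id, num, read}; in A->S A L, the suffix after S is nullable, so FOLLOW(S) ⊇ FOLLOW(A) = {$, id, num, read}. Thus FOLLOW(S) = {$, id, num, read}.
FOLLOW(A): in S->A A read id (occurrence 1), A is followed by A read id with FIRST {id, num, read}; in S->A A read id (occurrence 2), A is followed by read id with FIRST {read}; in A->S A L, A is followed by L with FIRST {λ, id, num}; in A->S A L, the suffix after A is nullable (adds nothing new); in L->id L A, the suffix after A is empty, so FOLLOW(A) ⊇ FOLLOW(L) = {$, id, num, read}. Thus FOLLOW(A) = {$, id, num, read}.
FOLLOW(L): in S->L, the suffix after L is empty, so FOLLOW(L) ⊇ FOLLOW(S) = {$, id, num, read}; in A->read id num L, the suffix after L is empty, so FOLLOW(L) ⊇ FOLLOW(A) = {$, id, num, read}; in A->S A L, the suffix after L is empty, so FOLLOW(L) ⊇ FOLLOW(A) = {$, id, num, read}; in L->num L read, L is followed by read with FIRST {read}; in L->id L A, L is followed by A with FIRST {λ, id, num, read}; in L->id L A, the suffix after L is nullable (adds nothing new). Thus FOLLOW(L) = {$, id, num, read}.

{$, id, num, read}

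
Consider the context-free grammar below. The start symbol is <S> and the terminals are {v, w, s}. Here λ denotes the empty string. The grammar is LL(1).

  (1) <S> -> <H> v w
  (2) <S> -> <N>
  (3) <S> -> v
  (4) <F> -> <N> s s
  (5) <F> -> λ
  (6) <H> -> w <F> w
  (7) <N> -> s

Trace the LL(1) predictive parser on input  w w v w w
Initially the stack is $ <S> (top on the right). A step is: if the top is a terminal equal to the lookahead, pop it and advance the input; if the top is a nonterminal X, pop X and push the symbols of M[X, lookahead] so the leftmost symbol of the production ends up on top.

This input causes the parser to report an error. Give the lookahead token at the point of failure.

w

     Stack          Input        Action
  1  $ <S>          w w v w w $  expand <S> -> <H> v w
  2  $ w v <H>      w w v w w $  expand <H> -> w <F> w
  3  $ w v w <F> w  w w v w w $  match w
  4  $ w v w <F>    w v w w $    expand <F> -> λ
  5  $ w v w        w v w w $    match w
  6  $ w v          v w w $      match v
  7  $ w            w w $        match w
  8  $              w $          error: stack empty but input remains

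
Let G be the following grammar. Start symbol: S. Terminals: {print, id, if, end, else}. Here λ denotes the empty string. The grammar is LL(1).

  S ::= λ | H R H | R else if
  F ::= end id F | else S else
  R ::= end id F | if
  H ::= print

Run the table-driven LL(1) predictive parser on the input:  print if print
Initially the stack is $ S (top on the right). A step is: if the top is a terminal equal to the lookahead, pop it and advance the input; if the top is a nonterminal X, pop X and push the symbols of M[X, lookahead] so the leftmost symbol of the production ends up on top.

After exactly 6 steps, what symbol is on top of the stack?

step 1: stack=$ S  input=print if print $  — expand S ::= H R H
step 2: stack=$ H R H  input=print if print $  — expand H ::= print
step 3: stack=$ H R print  input=print if print $  — match print
step 4: stack=$ H R  input=if print $  — expand R ::= if
step 5: stack=$ H if  input=if print $  — match if
step 6: stack=$ H  input=print $  — expand H ::= print
Stack after step 6: $ print (top = print).

print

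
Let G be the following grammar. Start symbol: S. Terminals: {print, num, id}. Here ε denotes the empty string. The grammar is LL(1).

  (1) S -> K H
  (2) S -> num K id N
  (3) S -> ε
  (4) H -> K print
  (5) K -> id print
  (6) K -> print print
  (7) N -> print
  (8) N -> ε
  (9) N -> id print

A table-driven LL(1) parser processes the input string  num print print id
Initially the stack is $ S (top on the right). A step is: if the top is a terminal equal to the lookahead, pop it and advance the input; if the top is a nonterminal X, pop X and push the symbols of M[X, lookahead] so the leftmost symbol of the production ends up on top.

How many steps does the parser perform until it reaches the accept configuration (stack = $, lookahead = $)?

     Stack               Input                 Action
  1  $ S                 num print print id $  expand S -> num K id N
  2  $ N id K num        num print print id $  match num
  3  $ N id K            print print id $      expand K -> print print
  4  $ N id print print  print print id $      match print
  5  $ N id print        print id $            match print
  6  $ N id              id $                  match id
  7  $ N                 $                     expand N -> ε
Accept reached after 7 steps.

7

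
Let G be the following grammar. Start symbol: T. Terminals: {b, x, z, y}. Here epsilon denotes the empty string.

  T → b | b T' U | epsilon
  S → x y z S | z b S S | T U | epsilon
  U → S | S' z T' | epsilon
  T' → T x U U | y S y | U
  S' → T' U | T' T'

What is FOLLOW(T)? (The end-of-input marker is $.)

FIRST(T): from T→b we get {b}; from T→b T' U we get {b}; from T→epsilon we get {epsilon}. So FIRST(T) = {epsilon, b}.
FIRST(S): from S→x y z S we get {x}; from S→z b S S we get {z}; from S→T U we get {epsilon, b, x, y, z}; from S→epsilon we get {epsilon}. So FIRST(S) = {epsilon, b, x, y, z}.
FIRST(U): from U→S we get {epsilon, b, x, y, z}; from U→S' z T' we get {b, x, y, z}; from U→epsilon we get {epsilon}. So FIRST(U) = {epsilon, b, x, y, z}.
FIRST(T'): from T'→T x U U we get {b, x}; from T'→y S y we get {y}; from T'→U we get {epsilon, b, x, y, z}. So FIRST(T') = {epsilon, b, x, y, z}.
FIRST(S'): from S'→T' U we get {epsilon, b, x, y, z}; from S'→T' T' we get {epsilon, b, x, y, z}. So FIRST(S') = {epsilon, b, x, y, z}.
FOLLOW(T) includes $ since T is the start symbol.
FOLLOW(S'): in U→S' z T', S' is followed by z T' with FIRST {z}. Thus FOLLOW(S') = {z}.
FOLLOW(T): in S→T U, T is followed by U with FIRST {epsilon, b, x, y, z}; in S→T U, the suffix after T is nullable, so FOLLOW(T) ⊇ FOLLOW(S) = {$, b, x, y, z}; in T'→T x U U, T is followed by x U U with FIRST {x}. Thus FOLLOW(T) = {$, b, x, y, z}.
FOLLOW(S): in S→x y z S, the suffix after S is empty (adds nothing new); in S→z b S S (occurrence 1), S is followed by S with FIRST {epsilon, b, x, y, z}; in S→z b S S (occurrence 1), the suffix after S is nullable (adds nothing new); in S→z b S S (occurrence 2), the suffix after S is empty (adds nothing new); in U→S, the suffix after S is empty, so FOLLOW(S) ⊇ FOLLOW(U) = {$, b, x, y, z}; in T'→y S y, S is followed by y with FIRST {y}. Thus FOLLOW(S) = {$, b, x, y, z}.
FOLLOW(U): in T→b T' U, the suffix after U is empty, so FOLLOW(U) ⊇ FOLLOW(T) = {$, b, x, y, z}; in S→T U, the suffix after U is empty, so FOLLOW(U) ⊇ FOLLOW(S) = {$, b, x, y, z}; in T'→T x U U (occurrence 1), U is followed by U with FIRST {epsilon, b, x, y, z}; in T'→T x U U (occurrence 1), the suffix after U is nullable, so FOLLOW(U) ⊇ FOLLOW(T') = {$, b, x, y, z}; in T'→T x U U (occurrence 2), the suffix after U is empty, so FOLLOW(U) ⊇ FOLLOW(T') = {$, b, x, y, z}; in T'→U, the suffix after U is empty, so FOLLOW(U) ⊇ FOLLOW(T') = {$, b, x, y, z}; in S'→T' U, the suffix after U is empty, so FOLLOW(U) ⊇ FOLLOW(S') = {z}. Thus FOLLOW(U) = {$, b, x, y, z}.
FOLLOW(T'): in T→b T' U, T' is followed by U with FIRST {epsilon, b, x, y, z}; in T→b T' U, the suffix after T' is nullable, so FOLLOW(T') ⊇ FOLLOW(T) = {$, b, x, y, z}; in U→S' z T', the suffix after T' is empty, so FOLLOW(T') ⊇ FOLLOW(U) = {$, b, x, y, z}; in S'→T' U, T' is followed by U with FIRST {epsilon, b, x, y, z}; in S'→T' U, the suffix after T' is nullable, so FOLLOW(T') ⊇ FOLLOW(S') = {z}; in S'→T' T' (occurrence 1), T' is followed by T' with FIRST {epsilon, b, x, y, z}; in S'→T' T' (occurrence 1), the suffix after T' is nullable, so FOLLOW(T') ⊇ FOLLOW(S') = {z}; in S'→T' T' (occurrence 2), the suffix after T' is empty, so FOLLOW(T') ⊇ FOLLOW(S') = {z}. Thus FOLLOW(T') = {$, b, x, y, z}.

{$, b, x, y, z}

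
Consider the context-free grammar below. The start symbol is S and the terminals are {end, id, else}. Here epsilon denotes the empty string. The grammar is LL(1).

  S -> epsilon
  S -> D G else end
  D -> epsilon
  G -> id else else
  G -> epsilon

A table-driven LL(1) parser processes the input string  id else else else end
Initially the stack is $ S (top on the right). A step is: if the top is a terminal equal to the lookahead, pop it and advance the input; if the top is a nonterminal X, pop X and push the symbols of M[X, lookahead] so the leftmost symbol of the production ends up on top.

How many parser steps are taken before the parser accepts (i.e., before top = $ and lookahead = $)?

8

step 1: stack=$ S  input=id else else else end $  — expand S -> D G else end
step 2: stack=$ end else G D  input=id else else else end $  — expand D -> epsilon
step 3: stack=$ end else G  input=id else else else end $  — expand G -> id else else
step 4: stack=$ end else else else id  input=id else else else end $  — match id
step 5: stack=$ end else else else  input=else else else end $  — match else
step 6: stack=$ end else else  input=else else end $  — match else
step 7: stack=$ end else  input=else end $  — match else
step 8: stack=$ end  input=end $  — match end
Accept reached after 8 steps.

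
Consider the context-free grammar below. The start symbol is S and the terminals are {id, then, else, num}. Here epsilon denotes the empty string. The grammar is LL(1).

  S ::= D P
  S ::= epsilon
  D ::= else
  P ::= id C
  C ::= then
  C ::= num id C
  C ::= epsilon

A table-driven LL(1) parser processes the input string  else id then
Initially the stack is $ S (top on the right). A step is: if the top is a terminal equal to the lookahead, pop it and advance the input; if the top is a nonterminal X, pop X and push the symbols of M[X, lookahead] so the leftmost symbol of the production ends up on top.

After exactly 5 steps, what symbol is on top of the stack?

step 1: stack=$ S  input=else id then $  — expand S ::= D P
step 2: stack=$ P D  input=else id then $  — expand D ::= else
step 3: stack=$ P else  input=else id then $  — match else
step 4: stack=$ P  input=id then $  — expand P ::= id C
step 5: stack=$ C id  input=id then $  — match id
Stack after step 5: $ C (top = C).

C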